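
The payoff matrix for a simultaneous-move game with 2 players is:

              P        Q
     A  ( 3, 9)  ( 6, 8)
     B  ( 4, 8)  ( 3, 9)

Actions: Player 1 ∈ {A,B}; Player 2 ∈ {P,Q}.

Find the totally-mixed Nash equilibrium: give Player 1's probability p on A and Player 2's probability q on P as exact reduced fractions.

p=1/2, q=3/4

P1 indiff ⇒ q·3+(1-q)·6 = q·4+(1-q)·3 ⇒ q(-1) = (1-q)(-3) ⇒ q = 3/4
P2 indiff ⇒ p·9+(1-p)·8 = p·8+(1-p)·9 ⇒ p(1) = (1-p)(1) ⇒ p = 1/2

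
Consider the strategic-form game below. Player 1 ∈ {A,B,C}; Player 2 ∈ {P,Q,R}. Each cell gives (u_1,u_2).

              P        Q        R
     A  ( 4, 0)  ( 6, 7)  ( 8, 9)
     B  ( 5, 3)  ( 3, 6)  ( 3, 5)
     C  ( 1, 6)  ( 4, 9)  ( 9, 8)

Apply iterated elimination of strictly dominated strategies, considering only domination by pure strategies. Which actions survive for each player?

IESDS → P1:{A,C} P2:{Q,R}

P2 drop P (Q beats it: A:7>0 B:6>3 C:9>6)
P1 drop B (A beats it: Q:6>3 R:8>3)
P1→{A,C} P2→{Q,R}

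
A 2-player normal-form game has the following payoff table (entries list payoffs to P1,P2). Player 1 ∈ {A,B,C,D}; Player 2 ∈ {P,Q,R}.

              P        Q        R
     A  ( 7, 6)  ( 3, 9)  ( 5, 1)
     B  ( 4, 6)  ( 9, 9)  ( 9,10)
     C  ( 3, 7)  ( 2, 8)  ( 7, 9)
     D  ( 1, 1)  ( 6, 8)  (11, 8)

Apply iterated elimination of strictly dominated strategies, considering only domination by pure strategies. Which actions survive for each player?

Survivors P1:{B,D} P2:{Q,R}

P1 drop C (B beats it: P:4>3 Q:9>2 R:9>7)
P2 drop P (Q beats it: A:9>6 B:9>6 D:8>1)
P1 drop A (B beats it: Q:9>3 R:9>5)
P1→{B,D} P2→{Q,R}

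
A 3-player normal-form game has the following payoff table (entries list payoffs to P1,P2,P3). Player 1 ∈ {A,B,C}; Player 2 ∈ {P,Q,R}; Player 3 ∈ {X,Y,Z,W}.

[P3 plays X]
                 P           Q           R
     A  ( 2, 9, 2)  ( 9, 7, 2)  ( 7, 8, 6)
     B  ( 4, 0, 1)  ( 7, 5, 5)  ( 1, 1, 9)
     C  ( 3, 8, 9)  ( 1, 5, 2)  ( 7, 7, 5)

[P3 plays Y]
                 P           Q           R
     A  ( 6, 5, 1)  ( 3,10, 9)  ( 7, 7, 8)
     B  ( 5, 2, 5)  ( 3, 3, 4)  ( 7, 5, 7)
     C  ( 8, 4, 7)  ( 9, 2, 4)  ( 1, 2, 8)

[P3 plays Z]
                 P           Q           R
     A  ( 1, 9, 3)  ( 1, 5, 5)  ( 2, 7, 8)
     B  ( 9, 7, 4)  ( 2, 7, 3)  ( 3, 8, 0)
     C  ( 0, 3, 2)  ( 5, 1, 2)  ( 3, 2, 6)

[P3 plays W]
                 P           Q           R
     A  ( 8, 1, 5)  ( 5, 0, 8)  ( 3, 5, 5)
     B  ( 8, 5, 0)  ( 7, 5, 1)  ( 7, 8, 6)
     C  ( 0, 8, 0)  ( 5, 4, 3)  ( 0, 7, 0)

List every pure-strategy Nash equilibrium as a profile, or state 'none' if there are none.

(A,P,X): not NE [P1→B gives 4>2; P3→W gives 5>2]
(A,P,Y): not NE [P1→C gives 8>6; P2→Q gives 10>5; P3→W gives 5>1]
(A,P,Z): not NE [P1→B gives 9>1; P3→W gives 5>3]
(A,P,W): not NE [P2→R gives 5>1]
(A,Q,X): not NE [P2→P gives 9>7; P3→Y gives 9>2]
(A,Q,Y): not NE [P1→C gives 9>3]
(A,Q,Z): not NE [P1→C gives 5>1; P2→P gives 9>5; P3→Y gives 9>5]
(A,Q,W): not NE [P1→B gives 7>5; P2→R gives 5>0; P3→Y gives 9>8]
(A,R,X): not NE [P2→P gives 9>8; P3→Z gives 8>6]
(A,R,Y): not NE [P2→Q gives 10>7]
(A,R,Z): not NE [P1→C gives 3>2; P2→P gives 9>7]
(A,R,W): not NE [P1→B gives 7>3; P3→Z gives 8>5]
(B,P,X): not NE [P2→Q gives 5>0; P3→Y gives 5>1]
(B,P,Y): not NE [P1→C gives 8>5; P2→R gives 5>2]
(B,P,Z): not NE [P2→R gives 8>7; P3→Y gives 5>4]
(B,P,W): not NE [P2→R gives 8>5; P3→Y gives 5>0]
(B,Q,X): not NE [P1→A gives 9>7]
(B,Q,Y): not NE [P1→C gives 9>3; P2→R gives 5>3; P3→X gives 5>4]
(B,Q,Z): not NE [P1→C gives 5>2; P2→R gives 8>7; P3→X gives 5>3]
(B,Q,W): not NE [P2→R gives 8>5; P3→X gives 5>1]
(B,R,X): not NE [P1→C gives 7>1; P2→Q gives 5>1]
(B,R,Y): not NE [P3→X gives 9>7]
(B,R,Z): not NE [P3→X gives 9>0]
(B,R,W): not NE [P3→X gives 9>6]
(C,P,X): not NE [P1→B gives 4>3]
(C,P,Y): not NE [P3→X gives 9>7]
(C,P,Z): not NE [P1→B gives 9>0; P3→X gives 9>2]
(C,P,W): not NE [P1→B gives 8>0; P3→X gives 9>0]
(C,Q,X): not NE [P1→A gives 9>1; P2→P gives 8>5; P3→Y gives 4>2]
(C,Q,Y): not NE [P2→P gives 4>2]
(C,Q,Z): not NE [P2→P gives 3>1; P3→Y gives 4>2]
(C,Q,W): not NE [P1→B gives 7>5; P2→P gives 8>4; P3→Y gives 4>3]
(C,R,X): not NE [P2→P gives 8>7; P3→Y gives 8>5]
(C,R,Y): not NE [P1→B gives 7>1; P2→P gives 4>2]
(C,R,Z): not NE [P2→P gives 3>2; P3→Y gives 8>6]
(C,R,W): not NE [P1→B gives 7>0; P2→P gives 8>7; P3→Y gives 8>0]

Equilibria: none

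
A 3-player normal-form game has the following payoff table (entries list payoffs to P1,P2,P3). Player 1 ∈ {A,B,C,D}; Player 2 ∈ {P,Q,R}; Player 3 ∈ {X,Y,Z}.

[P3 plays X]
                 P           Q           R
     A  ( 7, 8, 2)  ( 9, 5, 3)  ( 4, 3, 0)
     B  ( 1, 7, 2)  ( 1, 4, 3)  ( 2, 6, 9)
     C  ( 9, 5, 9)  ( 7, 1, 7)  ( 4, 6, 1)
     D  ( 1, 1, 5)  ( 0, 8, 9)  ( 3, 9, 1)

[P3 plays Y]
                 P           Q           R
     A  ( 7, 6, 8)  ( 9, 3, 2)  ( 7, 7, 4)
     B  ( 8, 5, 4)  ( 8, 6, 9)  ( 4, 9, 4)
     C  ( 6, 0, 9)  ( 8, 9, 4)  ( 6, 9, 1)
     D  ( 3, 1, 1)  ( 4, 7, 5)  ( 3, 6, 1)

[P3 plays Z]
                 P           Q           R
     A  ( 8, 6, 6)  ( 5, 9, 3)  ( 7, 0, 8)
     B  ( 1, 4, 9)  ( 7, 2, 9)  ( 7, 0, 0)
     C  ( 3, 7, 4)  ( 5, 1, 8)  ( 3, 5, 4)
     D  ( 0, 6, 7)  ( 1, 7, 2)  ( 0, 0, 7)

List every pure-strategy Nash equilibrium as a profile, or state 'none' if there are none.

(A,P,X): not NE [P1→C gives 9>7; P3→Y gives 8>2]
(A,P,Y): not NE [P1→B gives 8>7; P2→R gives 7>6]
(A,P,Z): not NE [P2→Q gives 9>6; P3→Y gives 8>6]
(A,Q,X): not NE [P2→P gives 8>5]
(A,Q,Y): not NE [P2→R gives 7>3; P3→Z gives 3>2]
(A,Q,Z): not NE [P1→B gives 7>5]
(A,R,X): not NE [P2→P gives 8>3; P3→Z gives 8>0]
(A,R,Y): not NE [P3→Z gives 8>4]
(A,R,Z): not NE [P2→Q gives 9>0]
(B,P,X): not NE [P1→C gives 9>1; P3→Z gives 9>2]
(B,P,Y): not NE [P2→R gives 9>5; P3→Z gives 9>4]
(B,P,Z): not NE [P1→A gives 8>1]
(B,Q,X): not NE [P1→A gives 9>1; P2→P gives 7>4; P3→Z gives 9>3]
(B,Q,Y): not NE [P1→A gives 9>8; P2→R gives 9>6]
(B,Q,Z): not NE [P2→P gives 4>2]
(B,R,X): not NE [P1→C gives 4>2; P2→P gives 7>6]
(B,R,Y): not NE [P1→A gives 7>4; P3→X gives 9>4]
(B,R,Z): not NE [P2→P gives 4>0; P3→X gives 9>0]
(C,P,X): not NE [P2→R gives 6>5]
(C,P,Y): not NE [P1→B gives 8>6; P2→R gives 9>0]
(C,P,Z): not NE [P1→A gives 8>3; P3→Y gives 9>4]
(C,Q,X): not NE [P1→A gives 9>7; P2→R gives 6>1; P3→Z gives 8>7]
(C,Q,Y): not NE [P1→A gives 9>8; P3→Z gives 8>4]
(C,Q,Z): not NE [P1→B gives 7>5; P2→P gives 7>1]
(C,R,X): not NE [P3→Z gives 4>1]
(C,R,Y): not NE [P1→A gives 7>6; P3→Z gives 4>1]
(C,R,Z): not NE [P1→B gives 7>3; P2→P gives 7>5]
(D,P,X): not NE [P1→C gives 9>1; P2→R gives 9>1; P3→Z gives 7>5]
(D,P,Y): not NE [P1→B gives 8>3; P2→Q gives 7>1; P3→Z gives 7>1]
(D,P,Z): not NE [P1→A gives 8>0; P2→Q gives 7>6]
(D,Q,X): not NE [P1→A gives 9>0; P2→R gives 9>8]
(D,Q,Y): not NE [P1→A gives 9>4; P3→X gives 9>5]
(D,Q,Z): not NE [P1→B gives 7>1; P3→X gives 9>2]
(D,R,X): not NE [P1→C gives 4>3; P3→Z gives 7>1]
(D,R,Y): not NE [P1→A gives 7>3; P2→Q gives 7>6; P3→Z gives 7>1]
(D,R,Z): not NE [P1→B gives 7>0; P2→Q gives 7>0]

PSNE: ∅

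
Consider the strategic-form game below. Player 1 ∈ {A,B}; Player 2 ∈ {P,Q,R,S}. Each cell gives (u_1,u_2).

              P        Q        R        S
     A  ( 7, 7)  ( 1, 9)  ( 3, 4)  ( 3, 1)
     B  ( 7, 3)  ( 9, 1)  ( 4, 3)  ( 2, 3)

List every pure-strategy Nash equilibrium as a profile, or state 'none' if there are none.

NE set: (B,P), (B,R)

(A,P): not NE [P2→Q gives 9>7]
(A,Q): not NE [P1→B gives 9>1]
(A,R): not NE [P1→B gives 4>3; P2→Q gives 9>4]
(A,S): not NE [P2→Q gives 9>1]
(B,P): NE
(B,Q): not NE [P2→S gives 3>1]
(B,R): NE
(B,S): not NE [P1→A gives 3>2]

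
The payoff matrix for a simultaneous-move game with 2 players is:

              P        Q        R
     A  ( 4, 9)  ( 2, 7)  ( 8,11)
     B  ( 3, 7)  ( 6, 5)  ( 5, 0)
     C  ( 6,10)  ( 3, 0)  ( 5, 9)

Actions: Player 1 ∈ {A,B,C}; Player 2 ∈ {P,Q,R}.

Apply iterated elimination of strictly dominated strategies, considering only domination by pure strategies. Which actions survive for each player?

P2 drop Q (P beats it: A:9>7 B:7>5 C:10>0)
P1 drop B (A beats it: P:4>3 R:8>5)
P1→{A,C} P2→{P,R}

Remaining: P1:{A,C} P2:{P,R}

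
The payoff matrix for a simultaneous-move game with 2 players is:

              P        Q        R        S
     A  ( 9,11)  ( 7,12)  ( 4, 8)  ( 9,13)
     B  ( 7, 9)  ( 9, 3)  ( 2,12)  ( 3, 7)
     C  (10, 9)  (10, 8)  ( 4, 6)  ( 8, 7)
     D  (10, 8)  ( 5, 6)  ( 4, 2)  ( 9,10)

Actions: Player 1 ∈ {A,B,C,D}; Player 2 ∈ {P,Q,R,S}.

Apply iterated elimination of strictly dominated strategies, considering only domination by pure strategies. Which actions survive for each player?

P1 drop B (C beats it: P:10>7 Q:10>9 R:4>2 S:8>3)
P2 drop R (P beats it: A:11>8 C:9>6 D:8>2)
P1→{A,C,D} P2→{P,Q,S}

IESDS → P1:{A,C,D} P2:{P,Q,S}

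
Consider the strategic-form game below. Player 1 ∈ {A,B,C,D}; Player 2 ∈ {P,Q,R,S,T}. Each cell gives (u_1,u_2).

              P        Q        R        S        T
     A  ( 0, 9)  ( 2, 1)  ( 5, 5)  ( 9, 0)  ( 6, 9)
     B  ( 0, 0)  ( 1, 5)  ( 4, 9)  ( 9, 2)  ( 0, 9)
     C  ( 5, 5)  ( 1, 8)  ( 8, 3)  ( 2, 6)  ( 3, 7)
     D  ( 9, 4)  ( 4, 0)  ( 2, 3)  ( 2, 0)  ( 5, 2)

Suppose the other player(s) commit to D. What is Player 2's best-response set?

BR_2 = {P}

u_2(P vs D) = 4
u_2(Q vs D) = 0
u_2(R vs D) = 3
u_2(S vs D) = 0
u_2(T vs D) = 2
max payoff 4 at {P}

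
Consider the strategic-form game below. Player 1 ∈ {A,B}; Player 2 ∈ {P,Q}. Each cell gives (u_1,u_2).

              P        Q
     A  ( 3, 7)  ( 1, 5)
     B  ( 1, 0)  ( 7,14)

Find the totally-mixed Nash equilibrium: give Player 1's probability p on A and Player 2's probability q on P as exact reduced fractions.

(p,q) = (7/8, 3/4)

P1 indiff ⇒ q·3+(1-q)·1 = q·1+(1-q)·7 ⇒ q(2) = (1-q)(6) ⇒ q = 3/4
P2 indiff ⇒ p·7+(1-p)·0 = p·5+(1-p)·14 ⇒ p(2) = (1-p)(14) ⇒ p = 7/8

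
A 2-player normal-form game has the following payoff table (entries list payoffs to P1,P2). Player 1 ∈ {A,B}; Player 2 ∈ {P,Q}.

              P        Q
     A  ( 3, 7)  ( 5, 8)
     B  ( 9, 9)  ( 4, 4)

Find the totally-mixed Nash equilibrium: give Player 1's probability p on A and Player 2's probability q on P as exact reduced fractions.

(p,q) = (5/6, 1/7)

P1 indiff ⇒ q·3+(1-q)·5 = q·9+(1-q)·4 ⇒ q(-6) = (1-q)(-1) ⇒ q = 1/7
P2 indiff ⇒ p·7+(1-p)·9 = p·8+(1-p)·4 ⇒ p(-1) = (1-p)(-5) ⇒ p = 5/6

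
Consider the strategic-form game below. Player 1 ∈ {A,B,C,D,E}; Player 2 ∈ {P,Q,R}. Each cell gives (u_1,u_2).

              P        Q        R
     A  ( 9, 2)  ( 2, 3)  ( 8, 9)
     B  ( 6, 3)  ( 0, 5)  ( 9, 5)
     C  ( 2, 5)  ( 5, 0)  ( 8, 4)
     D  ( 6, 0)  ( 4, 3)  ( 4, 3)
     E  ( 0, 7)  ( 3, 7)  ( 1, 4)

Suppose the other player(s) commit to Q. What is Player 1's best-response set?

argmax u_1 = {C}

u_1(A vs Q) = 2
u_1(B vs Q) = 0
u_1(C vs Q) = 5
u_1(D vs Q) = 4
u_1(E vs Q) = 3
max payoff 5 at {C}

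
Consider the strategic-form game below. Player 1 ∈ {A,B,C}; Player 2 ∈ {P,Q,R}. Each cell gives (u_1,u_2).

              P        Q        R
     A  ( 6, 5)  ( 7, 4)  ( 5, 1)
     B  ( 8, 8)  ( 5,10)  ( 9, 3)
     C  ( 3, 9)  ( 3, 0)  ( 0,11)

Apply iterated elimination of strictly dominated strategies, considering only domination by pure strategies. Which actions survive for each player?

Survivors P1:{A,B} P2:{P,Q}

P1 drop C (A beats it: P:6>3 Q:7>3 R:5>0)
P2 drop R (P beats it: A:5>1 B:8>3)
P1→{A,B} P2→{P,Q}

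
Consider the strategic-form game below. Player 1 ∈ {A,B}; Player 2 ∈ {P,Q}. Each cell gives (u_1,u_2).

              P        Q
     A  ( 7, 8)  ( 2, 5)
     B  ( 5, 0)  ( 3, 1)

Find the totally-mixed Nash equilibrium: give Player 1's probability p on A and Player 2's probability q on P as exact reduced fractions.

P1 indiff ⇒ q·7+(1-q)·2 = q·5+(1-q)·3 ⇒ q(2) = (1-q)(1) ⇒ q = 1/3
P2 indiff ⇒ p·8+(1-p)·0 = p·5+(1-p)·1 ⇒ p(3) = (1-p)(1) ⇒ p = 1/4

p=1/4, q=1/3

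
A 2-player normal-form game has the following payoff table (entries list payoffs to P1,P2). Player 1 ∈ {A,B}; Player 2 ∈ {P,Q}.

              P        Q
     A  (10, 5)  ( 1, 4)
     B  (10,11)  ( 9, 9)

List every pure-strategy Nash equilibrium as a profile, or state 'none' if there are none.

Nash profiles: (A,P), (B,P)

(A,P): NE
(A,Q): not NE [P1→B gives 9>1; P2→P gives 5>4]
(B,P): NE
(B,Q): not NE [P2→P gives 11>9]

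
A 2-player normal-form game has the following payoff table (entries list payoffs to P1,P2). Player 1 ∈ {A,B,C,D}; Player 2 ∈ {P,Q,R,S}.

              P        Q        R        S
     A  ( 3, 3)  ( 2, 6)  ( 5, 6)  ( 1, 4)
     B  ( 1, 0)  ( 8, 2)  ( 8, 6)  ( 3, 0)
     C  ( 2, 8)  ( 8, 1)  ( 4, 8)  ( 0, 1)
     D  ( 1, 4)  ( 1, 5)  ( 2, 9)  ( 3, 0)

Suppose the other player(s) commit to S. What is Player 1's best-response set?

u_1(A vs S) = 1
u_1(B vs S) = 3
u_1(C vs S) = 0
u_1(D vs S) = 3
max payoff 3 at {B,D}

argmax u_1 = {B,D}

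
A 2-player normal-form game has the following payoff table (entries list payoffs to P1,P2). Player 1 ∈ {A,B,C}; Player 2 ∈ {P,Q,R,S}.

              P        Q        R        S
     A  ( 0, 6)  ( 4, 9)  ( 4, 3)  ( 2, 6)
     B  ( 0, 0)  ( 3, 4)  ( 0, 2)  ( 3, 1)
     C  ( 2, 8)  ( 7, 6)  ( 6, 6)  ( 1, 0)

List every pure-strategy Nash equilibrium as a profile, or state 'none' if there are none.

NE set: (C,P)

(A,P): not NE [P1→C gives 2>0; P2→Q gives 9>6]
(A,Q): not NE [P1→C gives 7>4]
(A,R): not NE [P1→C gives 6>4; P2→Q gives 9>3]
(A,S): not NE [P1→B gives 3>2; P2→Q gives 9>6]
(B,P): not NE [P1→C gives 2>0; P2→Q gives 4>0]
(B,Q): not NE [P1→C gives 7>3]
(B,R): not NE [P1→C gives 6>0; P2→Q gives 4>2]
(B,S): not NE [P2→Q gives 4>1]
(C,P): NE
(C,Q): not NE [P2→P gives 8>6]
(C,R): not NE [P2→P gives 8>6]
(C,S): not NE [P1→B gives 3>1; P2→P gives 8>0]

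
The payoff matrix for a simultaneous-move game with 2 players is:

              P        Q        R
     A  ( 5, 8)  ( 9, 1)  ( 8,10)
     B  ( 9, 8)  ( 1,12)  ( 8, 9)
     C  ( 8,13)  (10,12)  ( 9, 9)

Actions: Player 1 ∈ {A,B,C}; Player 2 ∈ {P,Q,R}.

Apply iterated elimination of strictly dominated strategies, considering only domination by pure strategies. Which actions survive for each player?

P1 drop A (C beats it: P:8>5 Q:10>9 R:9>8)
P2 drop R (Q beats it: B:12>9 C:12>9)
P1→{B,C} P2→{P,Q}

IESDS → P1:{B,C} P2:{P,Q}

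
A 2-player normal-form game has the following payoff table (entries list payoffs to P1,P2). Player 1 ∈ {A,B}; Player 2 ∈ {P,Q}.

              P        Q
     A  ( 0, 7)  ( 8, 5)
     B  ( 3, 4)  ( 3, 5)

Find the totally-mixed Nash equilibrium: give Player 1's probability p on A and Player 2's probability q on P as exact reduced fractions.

(p,q) = (1/3, 5/8)

P1 indiff ⇒ q·0+(1-q)·8 = q·3+(1-q)·3 ⇒ q(-3) = (1-q)(-5) ⇒ q = 5/8
P2 indiff ⇒ p·7+(1-p)·4 = p·5+(1-p)·5 ⇒ p(2) = (1-p)(1) ⇒ p = 1/3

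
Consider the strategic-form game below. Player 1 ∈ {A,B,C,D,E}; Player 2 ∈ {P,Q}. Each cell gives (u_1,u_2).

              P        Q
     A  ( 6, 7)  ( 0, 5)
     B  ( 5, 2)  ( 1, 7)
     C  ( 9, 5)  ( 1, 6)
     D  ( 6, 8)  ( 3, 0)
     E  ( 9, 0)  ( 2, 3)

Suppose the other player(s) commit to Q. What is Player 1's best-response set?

argmax u_1 = {D}

u_1(A vs Q) = 0
u_1(B vs Q) = 1
u_1(C vs Q) = 1
u_1(D vs Q) = 3
u_1(E vs Q) = 2
max payoff 3 at {D}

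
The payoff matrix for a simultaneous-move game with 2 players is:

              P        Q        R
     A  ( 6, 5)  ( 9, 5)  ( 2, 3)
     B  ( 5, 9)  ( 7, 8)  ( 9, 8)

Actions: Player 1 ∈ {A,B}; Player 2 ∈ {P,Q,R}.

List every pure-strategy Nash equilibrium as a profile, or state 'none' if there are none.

NE set: (A,P), (A,Q)

(A,P): NE
(A,Q): NE
(A,R): not NE [P1→B gives 9>2; P2→Q gives 5>3]
(B,P): not NE [P1→A gives 6>5]
(B,Q): not NE [P1→A gives 9>7; P2→P gives 9>8]
(B,R): not NE [P2→P gives 9>8]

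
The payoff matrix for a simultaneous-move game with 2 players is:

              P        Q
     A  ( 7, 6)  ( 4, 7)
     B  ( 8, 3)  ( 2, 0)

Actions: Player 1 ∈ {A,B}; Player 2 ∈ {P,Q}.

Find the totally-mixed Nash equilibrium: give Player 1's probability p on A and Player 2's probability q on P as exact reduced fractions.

P1 indiff ⇒ q·7+(1-q)·4 = q·8+(1-q)·2 ⇒ q(-1) = (1-q)(-2) ⇒ q = 2/3
P2 indiff ⇒ p·6+(1-p)·3 = p·7+(1-p)·0 ⇒ p(-1) = (1-p)(-3) ⇒ p = 3/4

(p,q) = (3/4, 2/3)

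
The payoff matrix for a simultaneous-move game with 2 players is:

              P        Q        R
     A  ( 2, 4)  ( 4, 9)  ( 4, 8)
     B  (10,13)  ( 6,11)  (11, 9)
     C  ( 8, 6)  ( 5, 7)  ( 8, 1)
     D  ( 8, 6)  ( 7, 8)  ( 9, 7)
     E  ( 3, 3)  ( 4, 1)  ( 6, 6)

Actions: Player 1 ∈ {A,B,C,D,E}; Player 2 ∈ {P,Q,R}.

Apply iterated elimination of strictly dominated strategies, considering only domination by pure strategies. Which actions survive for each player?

P1 drop A (B beats it: P:10>2 Q:6>4 R:11>4)
P1 drop C (B beats it: P:10>8 Q:6>5 R:11>8)
P1 drop E (B beats it: P:10>3 Q:6>4 R:11>6)
P2 drop R (Q beats it: B:11>9 D:8>7)
P1→{B,D} P2→{P,Q}

Survivors P1:{B,D} P2:{P,Q}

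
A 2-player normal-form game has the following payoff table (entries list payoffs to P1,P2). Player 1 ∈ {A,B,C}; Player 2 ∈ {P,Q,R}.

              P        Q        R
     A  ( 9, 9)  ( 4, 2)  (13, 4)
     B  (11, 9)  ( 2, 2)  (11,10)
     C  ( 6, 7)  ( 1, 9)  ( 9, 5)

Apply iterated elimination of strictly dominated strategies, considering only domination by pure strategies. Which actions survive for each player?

IESDS → P1:{A,B} P2:{P,R}

P1 drop C (A beats it: P:9>6 Q:4>1 R:13>9)
P2 drop Q (P beats it: A:9>2 B:9>2)
P1→{A,B} P2→{P,R}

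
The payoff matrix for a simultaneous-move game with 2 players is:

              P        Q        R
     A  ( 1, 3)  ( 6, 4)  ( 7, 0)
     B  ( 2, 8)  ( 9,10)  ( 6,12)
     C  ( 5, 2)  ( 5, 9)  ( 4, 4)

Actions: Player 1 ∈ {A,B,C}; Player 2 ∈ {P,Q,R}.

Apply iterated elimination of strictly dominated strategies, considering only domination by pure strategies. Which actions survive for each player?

P2 drop P (Q beats it: A:4>3 B:10>8 C:9>2)
P1 drop C (A beats it: Q:6>5 R:7>4)
P1→{A,B} P2→{Q,R}

IESDS → P1:{A,B} P2:{Q,R}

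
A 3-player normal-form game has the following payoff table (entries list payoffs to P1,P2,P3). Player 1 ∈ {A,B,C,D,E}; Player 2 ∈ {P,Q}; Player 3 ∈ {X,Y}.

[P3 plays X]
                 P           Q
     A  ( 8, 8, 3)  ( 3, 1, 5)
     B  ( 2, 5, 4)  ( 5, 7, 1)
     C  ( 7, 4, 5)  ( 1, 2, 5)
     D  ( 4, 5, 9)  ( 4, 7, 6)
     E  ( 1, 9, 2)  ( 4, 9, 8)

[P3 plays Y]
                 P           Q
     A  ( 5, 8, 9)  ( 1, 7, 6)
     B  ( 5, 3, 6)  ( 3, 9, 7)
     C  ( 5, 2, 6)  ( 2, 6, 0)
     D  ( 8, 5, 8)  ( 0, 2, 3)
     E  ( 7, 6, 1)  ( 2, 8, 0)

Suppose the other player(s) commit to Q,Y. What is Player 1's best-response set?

u_1(A vs Q,Y) = 1
u_1(B vs Q,Y) = 3
u_1(C vs Q,Y) = 2
u_1(D vs Q,Y) = 0
u_1(E vs Q,Y) = 2
max payoff 3 at {B}

BR_1 = {B}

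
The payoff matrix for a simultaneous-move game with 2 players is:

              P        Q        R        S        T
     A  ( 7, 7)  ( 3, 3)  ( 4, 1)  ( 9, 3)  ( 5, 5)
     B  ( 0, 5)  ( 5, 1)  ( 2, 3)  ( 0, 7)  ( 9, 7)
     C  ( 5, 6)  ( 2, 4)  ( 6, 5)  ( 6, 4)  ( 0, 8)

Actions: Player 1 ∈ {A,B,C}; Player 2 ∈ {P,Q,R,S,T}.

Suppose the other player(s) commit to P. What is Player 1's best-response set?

u_1(A vs P) = 7
u_1(B vs P) = 0
u_1(C vs P) = 5
max payoff 7 at {A}

BR_1 = {A}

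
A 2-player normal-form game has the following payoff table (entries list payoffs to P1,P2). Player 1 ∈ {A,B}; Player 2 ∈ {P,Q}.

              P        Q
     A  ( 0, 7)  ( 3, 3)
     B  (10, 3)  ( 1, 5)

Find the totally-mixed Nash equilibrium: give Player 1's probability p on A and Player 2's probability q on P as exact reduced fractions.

P1 indiff ⇒ q·0+(1-q)·3 = q·10+(1-q)·1 ⇒ q(-10) = (1-q)(-2) ⇒ q = 1/6
P2 indiff ⇒ p·7+(1-p)·3 = p·3+(1-p)·5 ⇒ p(4) = (1-p)(2) ⇒ p = 1/3

P1 mixes 1/3 on A; P2 mixes 1/6 on P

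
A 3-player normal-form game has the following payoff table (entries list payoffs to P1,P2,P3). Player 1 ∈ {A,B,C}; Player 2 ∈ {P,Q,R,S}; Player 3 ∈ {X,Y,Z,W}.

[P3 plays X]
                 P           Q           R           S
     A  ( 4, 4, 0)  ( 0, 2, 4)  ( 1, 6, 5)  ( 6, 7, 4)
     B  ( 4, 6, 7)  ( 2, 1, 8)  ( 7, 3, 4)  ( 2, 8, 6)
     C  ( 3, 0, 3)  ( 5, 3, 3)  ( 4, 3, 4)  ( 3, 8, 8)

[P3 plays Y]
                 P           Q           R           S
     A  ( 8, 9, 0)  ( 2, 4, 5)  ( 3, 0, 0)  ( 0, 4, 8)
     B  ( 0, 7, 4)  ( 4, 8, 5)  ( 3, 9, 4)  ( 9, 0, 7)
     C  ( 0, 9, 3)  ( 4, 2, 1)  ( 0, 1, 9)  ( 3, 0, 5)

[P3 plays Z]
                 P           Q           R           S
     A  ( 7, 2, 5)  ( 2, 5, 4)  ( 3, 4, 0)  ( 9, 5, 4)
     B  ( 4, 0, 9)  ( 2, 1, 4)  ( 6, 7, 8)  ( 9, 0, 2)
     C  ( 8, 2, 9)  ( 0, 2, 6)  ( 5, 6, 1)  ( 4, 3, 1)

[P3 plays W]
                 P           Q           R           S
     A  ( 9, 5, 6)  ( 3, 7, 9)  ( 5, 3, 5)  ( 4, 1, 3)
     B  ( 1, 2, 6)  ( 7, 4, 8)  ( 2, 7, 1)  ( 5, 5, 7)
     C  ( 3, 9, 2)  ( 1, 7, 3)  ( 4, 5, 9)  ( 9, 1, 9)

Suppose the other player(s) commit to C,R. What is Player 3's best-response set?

P3 best: {Y,W}

u_3(X vs C,R) = 4
u_3(Y vs C,R) = 9
u_3(Z vs C,R) = 1
u_3(W vs C,R) = 9
max payoff 9 at {Y,W}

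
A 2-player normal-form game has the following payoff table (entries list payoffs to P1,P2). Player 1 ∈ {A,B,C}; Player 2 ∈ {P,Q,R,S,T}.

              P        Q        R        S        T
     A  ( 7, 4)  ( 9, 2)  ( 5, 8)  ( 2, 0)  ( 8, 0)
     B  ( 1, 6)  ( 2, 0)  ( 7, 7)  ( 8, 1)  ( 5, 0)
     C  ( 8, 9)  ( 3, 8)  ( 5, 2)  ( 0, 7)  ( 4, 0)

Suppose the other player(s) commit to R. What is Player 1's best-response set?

P1 best: {B}

u_1(A vs R) = 5
u_1(B vs R) = 7
u_1(C vs R) = 5
max payoff 7 at {B}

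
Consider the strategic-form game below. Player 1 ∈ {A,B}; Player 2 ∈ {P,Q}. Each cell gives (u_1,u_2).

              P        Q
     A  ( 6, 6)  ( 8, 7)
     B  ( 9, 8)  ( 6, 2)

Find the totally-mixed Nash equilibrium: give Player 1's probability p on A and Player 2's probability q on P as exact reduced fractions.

(p,q) = (6/7, 2/5)

P1 indiff ⇒ q·6+(1-q)·8 = q·9+(1-q)·6 ⇒ q(-3) = (1-q)(-2) ⇒ q = 2/5
P2 indiff ⇒ p·6+(1-p)·8 = p·7+(1-p)·2 ⇒ p(-1) = (1-p)(-6) ⇒ p = 6/7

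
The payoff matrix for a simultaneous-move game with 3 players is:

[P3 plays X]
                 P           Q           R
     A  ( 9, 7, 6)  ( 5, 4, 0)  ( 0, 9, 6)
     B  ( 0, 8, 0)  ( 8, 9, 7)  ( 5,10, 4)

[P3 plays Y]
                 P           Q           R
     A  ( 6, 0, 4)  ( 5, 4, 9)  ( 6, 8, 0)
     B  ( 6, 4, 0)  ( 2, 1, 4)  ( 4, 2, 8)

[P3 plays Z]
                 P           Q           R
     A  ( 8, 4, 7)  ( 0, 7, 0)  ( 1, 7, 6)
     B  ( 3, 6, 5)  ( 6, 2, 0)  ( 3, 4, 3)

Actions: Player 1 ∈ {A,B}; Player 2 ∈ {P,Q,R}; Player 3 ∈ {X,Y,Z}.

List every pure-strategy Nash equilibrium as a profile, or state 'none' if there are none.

No pure NE.

(A,P,X): not NE [P2→R gives 9>7; P3→Z gives 7>6]
(A,P,Y): not NE [P2→R gives 8>0; P3→Z gives 7>4]
(A,P,Z): not NE [P2→R gives 7>4]
(A,Q,X): not NE [P1→B gives 8>5; P2→R gives 9>4; P3→Y gives 9>0]
(A,Q,Y): not NE [P2→R gives 8>4]
(A,Q,Z): not NE [P1→B gives 6>0; P3→Y gives 9>0]
(A,R,X): not NE [P1→B gives 5>0]
(A,R,Y): not NE [P3→Z gives 6>0]
(A,R,Z): not NE [P1→B gives 3>1]
(B,P,X): not NE [P1→A gives 9>0; P2→R gives 10>8; P3→Z gives 5>0]
(B,P,Y): not NE [P3→Z gives 5>0]
(B,P,Z): not NE [P1→A gives 8>3]
(B,Q,X): not NE [P2→R gives 10>9]
(B,Q,Y): not NE [P1→A gives 5>2; P2→P gives 4>1; P3→X gives 7>4]
(B,Q,Z): not NE [P2→P gives 6>2; P3→X gives 7>0]
(B,R,X): not NE [P3→Y gives 8>4]
(B,R,Y): not NE [P1→A gives 6>4; P2→P gives 4>2]
(B,R,Z): not NE [P2→P gives 6>4; P3→Y gives 8>3]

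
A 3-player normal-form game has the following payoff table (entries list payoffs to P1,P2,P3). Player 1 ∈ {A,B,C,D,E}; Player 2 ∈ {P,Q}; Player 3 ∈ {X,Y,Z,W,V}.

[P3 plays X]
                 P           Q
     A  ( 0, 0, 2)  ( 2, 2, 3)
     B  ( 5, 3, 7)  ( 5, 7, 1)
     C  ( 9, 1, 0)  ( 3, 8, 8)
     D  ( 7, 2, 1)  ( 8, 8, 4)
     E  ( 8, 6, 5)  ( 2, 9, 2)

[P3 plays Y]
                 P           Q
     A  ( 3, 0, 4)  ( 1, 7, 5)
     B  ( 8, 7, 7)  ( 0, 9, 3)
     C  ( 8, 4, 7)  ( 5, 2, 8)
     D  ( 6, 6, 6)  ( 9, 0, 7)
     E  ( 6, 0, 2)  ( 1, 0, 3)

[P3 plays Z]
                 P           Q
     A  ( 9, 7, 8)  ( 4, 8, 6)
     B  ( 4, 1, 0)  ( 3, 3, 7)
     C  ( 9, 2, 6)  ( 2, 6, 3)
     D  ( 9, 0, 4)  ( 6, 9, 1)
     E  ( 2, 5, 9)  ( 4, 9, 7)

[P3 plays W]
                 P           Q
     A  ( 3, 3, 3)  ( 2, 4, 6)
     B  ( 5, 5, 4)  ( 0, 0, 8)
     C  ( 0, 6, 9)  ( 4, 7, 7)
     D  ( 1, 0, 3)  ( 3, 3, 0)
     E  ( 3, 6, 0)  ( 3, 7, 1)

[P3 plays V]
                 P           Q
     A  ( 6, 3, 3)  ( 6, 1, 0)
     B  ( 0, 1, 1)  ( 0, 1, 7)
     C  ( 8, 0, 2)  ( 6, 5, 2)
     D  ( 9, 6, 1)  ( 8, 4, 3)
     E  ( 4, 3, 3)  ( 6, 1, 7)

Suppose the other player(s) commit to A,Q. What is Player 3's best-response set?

BR_3 = {Z,W}

u_3(X vs A,Q) = 3
u_3(Y vs A,Q) = 5
u_3(Z vs A,Q) = 6
u_3(W vs A,Q) = 6
u_3(V vs A,Q) = 0
max payoff 6 at {Z,W}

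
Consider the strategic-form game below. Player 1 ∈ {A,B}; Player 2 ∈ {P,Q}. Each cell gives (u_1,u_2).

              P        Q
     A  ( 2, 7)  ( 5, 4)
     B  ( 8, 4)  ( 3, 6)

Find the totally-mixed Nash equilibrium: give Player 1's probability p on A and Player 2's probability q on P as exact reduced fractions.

P1 indiff ⇒ q·2+(1-q)·5 = q·8+(1-q)·3 ⇒ q(-6) = (1-q)(-2) ⇒ q = 1/4
P2 indiff ⇒ p·7+(1-p)·4 = p·4+(1-p)·6 ⇒ p(3) = (1-p)(2) ⇒ p = 2/5

p=2/5, q=1/4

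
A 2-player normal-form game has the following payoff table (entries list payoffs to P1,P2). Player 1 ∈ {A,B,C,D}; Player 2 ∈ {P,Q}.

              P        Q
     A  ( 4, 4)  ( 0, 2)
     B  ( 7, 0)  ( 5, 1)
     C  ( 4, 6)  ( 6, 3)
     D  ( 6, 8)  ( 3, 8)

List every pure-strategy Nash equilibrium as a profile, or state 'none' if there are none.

(A,P): not NE [P1→B gives 7>4]
(A,Q): not NE [P1→C gives 6>0; P2→P gives 4>2]
(B,P): not NE [P2→Q gives 1>0]
(B,Q): not NE [P1→C gives 6>5]
(C,P): not NE [P1→B gives 7>4]
(C,Q): not NE [P2→P gives 6>3]
(D,P): not NE [P1→B gives 7>6]
(D,Q): not NE [P1→C gives 6>3]

No pure NE.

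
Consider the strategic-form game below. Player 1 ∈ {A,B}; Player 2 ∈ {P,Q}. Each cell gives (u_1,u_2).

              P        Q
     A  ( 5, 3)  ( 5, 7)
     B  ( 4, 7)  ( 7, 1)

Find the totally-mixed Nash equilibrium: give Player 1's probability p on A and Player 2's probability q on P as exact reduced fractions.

P1 indiff ⇒ q·5+(1-q)·5 = q·4+(1-q)·7 ⇒ q(1) = (1-q)(2) ⇒ q = 2/3
P2 indiff ⇒ p·3+(1-p)·7 = p·7+(1-p)·1 ⇒ p(-4) = (1-p)(-6) ⇒ p = 3/5

(p,q) = (3/5, 2/3)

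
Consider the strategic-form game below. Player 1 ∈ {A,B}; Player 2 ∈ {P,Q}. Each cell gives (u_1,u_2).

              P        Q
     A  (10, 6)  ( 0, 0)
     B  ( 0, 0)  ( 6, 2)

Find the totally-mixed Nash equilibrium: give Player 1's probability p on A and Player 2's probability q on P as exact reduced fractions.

P1 indiff ⇒ q·10+(1-q)·0 = q·0+(1-q)·6 ⇒ q(10) = (1-q)(6) ⇒ q = 3/8
P2 indiff ⇒ p·6+(1-p)·0 = p·0+(1-p)·2 ⇒ p(6) = (1-p)(2) ⇒ p = 1/4

(p,q) = (1/4, 3/8)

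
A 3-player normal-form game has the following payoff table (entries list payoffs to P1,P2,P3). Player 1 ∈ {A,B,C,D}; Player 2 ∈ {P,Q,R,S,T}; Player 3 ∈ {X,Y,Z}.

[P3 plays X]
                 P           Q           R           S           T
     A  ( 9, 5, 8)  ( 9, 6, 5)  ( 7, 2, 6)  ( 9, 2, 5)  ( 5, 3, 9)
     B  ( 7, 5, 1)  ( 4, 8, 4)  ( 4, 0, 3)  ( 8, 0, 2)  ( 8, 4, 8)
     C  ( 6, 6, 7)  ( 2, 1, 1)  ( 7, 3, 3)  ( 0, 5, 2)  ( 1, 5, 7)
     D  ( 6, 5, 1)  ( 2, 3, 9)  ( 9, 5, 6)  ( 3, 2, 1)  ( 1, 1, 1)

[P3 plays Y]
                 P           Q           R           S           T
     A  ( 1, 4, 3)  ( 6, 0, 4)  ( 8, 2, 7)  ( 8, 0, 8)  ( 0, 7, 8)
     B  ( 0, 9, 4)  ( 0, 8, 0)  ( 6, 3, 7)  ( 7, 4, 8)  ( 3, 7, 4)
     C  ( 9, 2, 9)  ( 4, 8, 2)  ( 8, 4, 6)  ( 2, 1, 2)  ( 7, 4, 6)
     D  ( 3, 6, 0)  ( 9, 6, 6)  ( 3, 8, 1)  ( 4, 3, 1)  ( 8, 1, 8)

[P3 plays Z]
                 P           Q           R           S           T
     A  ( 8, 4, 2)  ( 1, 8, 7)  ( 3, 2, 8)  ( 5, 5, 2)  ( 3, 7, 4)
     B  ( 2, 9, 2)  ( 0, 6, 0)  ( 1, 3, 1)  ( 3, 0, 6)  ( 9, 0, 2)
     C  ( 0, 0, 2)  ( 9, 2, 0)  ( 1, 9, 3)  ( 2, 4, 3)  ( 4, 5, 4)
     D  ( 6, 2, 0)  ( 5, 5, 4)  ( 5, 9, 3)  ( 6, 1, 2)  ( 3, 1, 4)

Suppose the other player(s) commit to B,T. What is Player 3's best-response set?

argmax u_3 = {X}

u_3(X vs B,T) = 8
u_3(Y vs B,T) = 4
u_3(Z vs B,T) = 2
max payoff 8 at {X}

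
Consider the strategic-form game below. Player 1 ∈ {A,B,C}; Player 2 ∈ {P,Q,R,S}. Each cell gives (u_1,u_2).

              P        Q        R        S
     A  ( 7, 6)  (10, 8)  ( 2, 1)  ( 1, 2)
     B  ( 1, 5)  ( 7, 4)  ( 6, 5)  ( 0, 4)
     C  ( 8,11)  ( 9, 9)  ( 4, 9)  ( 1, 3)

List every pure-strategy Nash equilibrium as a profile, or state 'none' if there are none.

PSNE = {(A,Q), (B,R), (C,P)}

(A,P): not NE [P1→C gives 8>7; P2→Q gives 8>6]
(A,Q): NE
(A,R): not NE [P1→B gives 6>2; P2→Q gives 8>1]
(A,S): not NE [P2→Q gives 8>2]
(B,P): not NE [P1→C gives 8>1]
(B,Q): not NE [P1→A gives 10>7; P2→R gives 5>4]
(B,R): NE
(B,S): not NE [P1→C gives 1>0; P2→R gives 5>4]
(C,P): NE
(C,Q): not NE [P1→A gives 10>9; P2→P gives 11>9]
(C,R): not NE [P1→B gives 6>4; P2→P gives 11>9]
(C,S): not NE [P2→P gives 11>3]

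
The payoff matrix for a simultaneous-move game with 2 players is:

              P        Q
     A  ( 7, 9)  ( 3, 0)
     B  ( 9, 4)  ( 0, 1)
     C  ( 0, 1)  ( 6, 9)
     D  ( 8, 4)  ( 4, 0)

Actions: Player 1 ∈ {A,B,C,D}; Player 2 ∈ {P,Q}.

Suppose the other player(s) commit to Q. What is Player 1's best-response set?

BR_1 = {C}

u_1(A vs Q) = 3
u_1(B vs Q) = 0
u_1(C vs Q) = 6
u_1(D vs Q) = 4
max payoff 6 at {C}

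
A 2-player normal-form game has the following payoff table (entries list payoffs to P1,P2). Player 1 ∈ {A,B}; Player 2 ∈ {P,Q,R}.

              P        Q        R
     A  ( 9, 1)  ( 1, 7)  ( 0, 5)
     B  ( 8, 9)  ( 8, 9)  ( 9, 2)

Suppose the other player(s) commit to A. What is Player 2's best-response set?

P2 best: {Q}

u_2(P vs A) = 1
u_2(Q vs A) = 7
u_2(R vs A) = 5
max payoff 7 at {Q}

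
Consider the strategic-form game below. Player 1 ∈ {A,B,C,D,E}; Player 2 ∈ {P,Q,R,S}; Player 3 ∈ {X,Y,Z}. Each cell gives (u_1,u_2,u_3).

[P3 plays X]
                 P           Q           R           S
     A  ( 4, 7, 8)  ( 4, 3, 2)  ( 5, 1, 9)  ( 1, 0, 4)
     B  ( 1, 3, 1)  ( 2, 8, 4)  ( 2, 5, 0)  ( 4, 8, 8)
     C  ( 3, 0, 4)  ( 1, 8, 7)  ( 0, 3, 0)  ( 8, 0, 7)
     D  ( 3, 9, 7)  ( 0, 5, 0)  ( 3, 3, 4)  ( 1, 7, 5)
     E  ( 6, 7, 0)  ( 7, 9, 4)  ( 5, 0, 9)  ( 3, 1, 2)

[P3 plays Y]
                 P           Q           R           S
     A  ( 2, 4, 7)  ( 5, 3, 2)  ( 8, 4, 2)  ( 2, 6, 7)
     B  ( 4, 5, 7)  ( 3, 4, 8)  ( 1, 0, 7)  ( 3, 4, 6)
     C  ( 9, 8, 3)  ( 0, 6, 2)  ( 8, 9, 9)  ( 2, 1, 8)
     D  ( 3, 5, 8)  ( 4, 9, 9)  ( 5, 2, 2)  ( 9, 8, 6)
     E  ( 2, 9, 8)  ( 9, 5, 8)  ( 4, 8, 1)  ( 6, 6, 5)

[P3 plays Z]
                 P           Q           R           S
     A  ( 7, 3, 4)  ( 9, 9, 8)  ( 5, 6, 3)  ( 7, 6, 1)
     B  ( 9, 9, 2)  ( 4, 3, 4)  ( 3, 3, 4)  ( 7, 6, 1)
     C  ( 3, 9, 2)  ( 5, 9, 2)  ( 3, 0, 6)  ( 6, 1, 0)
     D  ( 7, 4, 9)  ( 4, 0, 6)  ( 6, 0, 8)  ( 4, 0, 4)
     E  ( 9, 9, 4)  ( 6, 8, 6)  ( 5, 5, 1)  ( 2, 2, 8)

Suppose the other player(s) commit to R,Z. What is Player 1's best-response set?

u_1(A vs R,Z) = 5
u_1(B vs R,Z) = 3
u_1(C vs R,Z) = 3
u_1(D vs R,Z) = 6
u_1(E vs R,Z) = 5
max payoff 6 at {D}

argmax u_1 = {D}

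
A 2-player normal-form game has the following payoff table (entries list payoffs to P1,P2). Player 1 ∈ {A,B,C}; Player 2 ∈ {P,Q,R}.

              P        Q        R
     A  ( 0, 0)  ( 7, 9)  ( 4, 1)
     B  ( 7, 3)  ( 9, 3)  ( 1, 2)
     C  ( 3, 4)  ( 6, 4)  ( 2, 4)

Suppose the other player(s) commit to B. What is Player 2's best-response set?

P2 best: {P,Q}

u_2(P vs B) = 3
u_2(Q vs B) = 3
u_2(R vs B) = 2
max payoff 3 at {P,Q}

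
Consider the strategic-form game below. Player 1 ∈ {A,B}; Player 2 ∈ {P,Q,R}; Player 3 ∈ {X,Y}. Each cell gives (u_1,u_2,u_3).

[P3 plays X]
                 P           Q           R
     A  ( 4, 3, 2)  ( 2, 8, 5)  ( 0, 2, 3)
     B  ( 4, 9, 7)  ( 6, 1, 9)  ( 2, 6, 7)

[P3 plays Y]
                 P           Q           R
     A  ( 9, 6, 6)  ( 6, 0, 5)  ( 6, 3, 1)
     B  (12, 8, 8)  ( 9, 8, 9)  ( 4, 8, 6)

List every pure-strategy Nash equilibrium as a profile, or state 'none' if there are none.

Nash profiles: (B,P,Y), (B,Q,Y)

(A,P,X): not NE [P2→Q gives 8>3; P3→Y gives 6>2]
(A,P,Y): not NE [P1→B gives 12>9]
(A,Q,X): not NE [P1→B gives 6>2]
(A,Q,Y): not NE [P1→B gives 9>6; P2→P gives 6>0]
(A,R,X): not NE [P1→B gives 2>0; P2→Q gives 8>2]
(A,R,Y): not NE [P2→P gives 6>3; P3→X gives 3>1]
(B,P,X): not NE [P3→Y gives 8>7]
(B,P,Y): NE
(B,Q,X): not NE [P2→P gives 9>1]
(B,Q,Y): NE
(B,R,X): not NE [P2→P gives 9>6]
(B,R,Y): not NE [P1→A gives 6>4; P3→X gives 7>6]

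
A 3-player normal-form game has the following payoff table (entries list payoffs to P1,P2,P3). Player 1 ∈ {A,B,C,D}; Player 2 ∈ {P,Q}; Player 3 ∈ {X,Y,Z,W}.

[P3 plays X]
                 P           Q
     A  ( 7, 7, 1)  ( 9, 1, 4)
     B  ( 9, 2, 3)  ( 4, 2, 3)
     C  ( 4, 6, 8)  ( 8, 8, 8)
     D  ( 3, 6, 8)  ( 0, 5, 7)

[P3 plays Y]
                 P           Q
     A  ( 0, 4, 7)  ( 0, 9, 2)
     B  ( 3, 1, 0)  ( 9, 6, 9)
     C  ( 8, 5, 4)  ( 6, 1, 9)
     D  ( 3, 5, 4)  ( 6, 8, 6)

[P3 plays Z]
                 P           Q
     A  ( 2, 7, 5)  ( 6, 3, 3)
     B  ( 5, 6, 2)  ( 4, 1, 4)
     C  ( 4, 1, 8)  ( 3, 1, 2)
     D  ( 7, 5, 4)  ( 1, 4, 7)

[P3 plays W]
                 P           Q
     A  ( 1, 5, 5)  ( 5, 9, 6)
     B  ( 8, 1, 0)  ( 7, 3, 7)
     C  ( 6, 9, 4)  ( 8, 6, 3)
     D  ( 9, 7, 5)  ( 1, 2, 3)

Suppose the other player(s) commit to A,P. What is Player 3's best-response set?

u_3(X vs A,P) = 1
u_3(Y vs A,P) = 7
u_3(Z vs A,P) = 5
u_3(W vs A,P) = 5
max payoff 7 at {Y}

argmax u_3 = {Y}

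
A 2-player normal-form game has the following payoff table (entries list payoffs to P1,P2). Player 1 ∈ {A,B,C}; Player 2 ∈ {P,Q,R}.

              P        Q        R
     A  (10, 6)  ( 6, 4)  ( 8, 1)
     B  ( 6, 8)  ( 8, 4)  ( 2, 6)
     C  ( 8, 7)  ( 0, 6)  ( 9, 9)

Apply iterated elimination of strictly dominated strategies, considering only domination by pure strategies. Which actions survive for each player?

Remaining: P1:{A,C} P2:{P,R}

P2 drop Q (P beats it: A:6>4 B:8>4 C:7>6)
P1 drop B (A beats it: P:10>6 R:8>2)
P1→{A,C} P2→{P,R}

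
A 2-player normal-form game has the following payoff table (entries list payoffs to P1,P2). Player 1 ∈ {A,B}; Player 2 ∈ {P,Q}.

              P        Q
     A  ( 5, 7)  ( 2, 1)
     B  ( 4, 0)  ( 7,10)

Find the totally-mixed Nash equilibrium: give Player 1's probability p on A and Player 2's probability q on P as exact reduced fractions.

p=5/8, q=5/6

P1 indiff ⇒ q·5+(1-q)·2 = q·4+(1-q)·7 ⇒ q(1) = (1-q)(5) ⇒ q = 5/6
P2 indiff ⇒ p·7+(1-p)·0 = p·1+(1-p)·10 ⇒ p(6) = (1-p)(10) ⇒ p = 5/8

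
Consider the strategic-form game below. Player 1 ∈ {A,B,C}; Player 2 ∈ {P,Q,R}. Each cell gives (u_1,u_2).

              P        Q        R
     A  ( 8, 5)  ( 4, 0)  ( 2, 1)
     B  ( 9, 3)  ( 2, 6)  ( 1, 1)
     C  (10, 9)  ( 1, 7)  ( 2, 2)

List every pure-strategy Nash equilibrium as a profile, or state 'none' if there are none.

(A,P): not NE [P1→C gives 10>8]
(A,Q): not NE [P2→P gives 5>0]
(A,R): not NE [P2→P gives 5>1]
(B,P): not NE [P1→C gives 10>9; P2→Q gives 6>3]
(B,Q): not NE [P1→A gives 4>2]
(B,R): not NE [P1→C gives 2>1; P2→Q gives 6>1]
(C,P): NE
(C,Q): not NE [P1→A gives 4>1; P2→P gives 9>7]
(C,R): not NE [P2→P gives 9>2]

NE set: (C,P)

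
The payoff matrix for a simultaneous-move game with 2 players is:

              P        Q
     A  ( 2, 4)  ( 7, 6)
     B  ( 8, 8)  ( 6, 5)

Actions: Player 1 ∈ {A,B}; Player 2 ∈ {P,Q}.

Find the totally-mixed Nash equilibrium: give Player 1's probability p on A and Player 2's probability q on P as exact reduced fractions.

P1 mixes 3/5 on A; P2 mixes 1/7 on P

P1 indiff ⇒ q·2+(1-q)·7 = q·8+(1-q)·6 ⇒ q(-6) = (1-q)(-1) ⇒ q = 1/7
P2 indiff ⇒ p·4+(1-p)·8 = p·6+(1-p)·5 ⇒ p(-2) = (1-p)(-3) ⇒ p = 3/5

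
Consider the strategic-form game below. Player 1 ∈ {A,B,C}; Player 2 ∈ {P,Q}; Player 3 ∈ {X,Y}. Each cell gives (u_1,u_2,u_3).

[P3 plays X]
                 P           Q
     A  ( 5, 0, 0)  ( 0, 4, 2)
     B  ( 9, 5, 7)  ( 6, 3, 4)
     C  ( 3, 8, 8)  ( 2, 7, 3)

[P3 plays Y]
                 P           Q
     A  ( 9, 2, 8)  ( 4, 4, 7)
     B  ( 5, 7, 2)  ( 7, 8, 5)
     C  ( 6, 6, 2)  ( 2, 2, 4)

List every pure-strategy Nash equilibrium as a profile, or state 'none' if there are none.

NE set: (B,P,X), (B,Q,Y)

(A,P,X): not NE [P1→B gives 9>5; P2→Q gives 4>0; P3→Y gives 8>0]
(A,P,Y): not NE [P2→Q gives 4>2]
(A,Q,X): not NE [P1→B gives 6>0; P3→Y gives 7>2]
(A,Q,Y): not NE [P1→B gives 7>4]
(B,P,X): NE
(B,P,Y): not NE [P1→A gives 9>5; P2→Q gives 8>7; P3→X gives 7>2]
(B,Q,X): not NE [P2→P gives 5>3; P3→Y gives 5>4]
(B,Q,Y): NE
(C,P,X): not NE [P1→B gives 9>3]
(C,P,Y): not NE [P1→A gives 9>6; P3→X gives 8>2]
(C,Q,X): not NE [P1→B gives 6>2; P2→P gives 8>7; P3→Y gives 4>3]
(C,Q,Y): not NE [P1→B gives 7>2; P2→P gives 6>2]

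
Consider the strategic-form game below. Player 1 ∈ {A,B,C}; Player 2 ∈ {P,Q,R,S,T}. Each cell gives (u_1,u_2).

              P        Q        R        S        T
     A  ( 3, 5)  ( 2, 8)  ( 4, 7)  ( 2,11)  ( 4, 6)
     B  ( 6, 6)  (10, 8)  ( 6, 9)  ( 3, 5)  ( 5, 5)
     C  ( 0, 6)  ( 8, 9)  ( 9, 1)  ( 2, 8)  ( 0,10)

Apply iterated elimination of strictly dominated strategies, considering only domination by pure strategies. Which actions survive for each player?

IESDS → P1:{B,C} P2:{Q,R,T}

P1 drop A (B beats it: P:6>3 Q:10>2 R:6>4 S:3>2 T:5>4)
P2 drop P (Q beats it: B:8>6 C:9>6)
P2 drop S (Q beats it: B:8>5 C:9>8)
P1→{B,C} P2→{Q,R,T}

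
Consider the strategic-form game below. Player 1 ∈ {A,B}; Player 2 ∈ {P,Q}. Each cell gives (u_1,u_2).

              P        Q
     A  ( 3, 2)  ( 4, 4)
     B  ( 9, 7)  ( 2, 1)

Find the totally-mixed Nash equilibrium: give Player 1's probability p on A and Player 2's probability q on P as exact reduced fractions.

P1 indiff ⇒ q·3+(1-q)·4 = q·9+(1-q)·2 ⇒ q(-6) = (1-q)(-2) ⇒ q = 1/4
P2 indiff ⇒ p·2+(1-p)·7 = p·4+(1-p)·1 ⇒ p(-2) = (1-p)(-6) ⇒ p = 3/4

(p,q) = (3/4, 1/4)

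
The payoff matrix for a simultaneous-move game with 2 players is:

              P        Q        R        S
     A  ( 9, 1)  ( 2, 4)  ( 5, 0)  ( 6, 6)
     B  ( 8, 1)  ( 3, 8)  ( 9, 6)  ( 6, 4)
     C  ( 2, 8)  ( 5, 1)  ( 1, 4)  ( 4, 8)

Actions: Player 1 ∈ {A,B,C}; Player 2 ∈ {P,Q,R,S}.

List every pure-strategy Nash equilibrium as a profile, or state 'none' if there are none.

Nash profiles: (A,S)

(A,P): not NE [P2→S gives 6>1]
(A,Q): not NE [P1→C gives 5>2; P2→S gives 6>4]
(A,R): not NE [P1→B gives 9>5; P2→S gives 6>0]
(A,S): NE
(B,P): not NE [P1→A gives 9>8; P2→Q gives 8>1]
(B,Q): not NE [P1→C gives 5>3]
(B,R): not NE [P2→Q gives 8>6]
(B,S): not NE [P2→Q gives 8>4]
(C,P): not NE [P1→A gives 9>2]
(C,Q): not NE [P2→S gives 8>1]
(C,R): not NE [P1→B gives 9>1; P2→S gives 8>4]
(C,S): not NE [P1→B gives 6>4]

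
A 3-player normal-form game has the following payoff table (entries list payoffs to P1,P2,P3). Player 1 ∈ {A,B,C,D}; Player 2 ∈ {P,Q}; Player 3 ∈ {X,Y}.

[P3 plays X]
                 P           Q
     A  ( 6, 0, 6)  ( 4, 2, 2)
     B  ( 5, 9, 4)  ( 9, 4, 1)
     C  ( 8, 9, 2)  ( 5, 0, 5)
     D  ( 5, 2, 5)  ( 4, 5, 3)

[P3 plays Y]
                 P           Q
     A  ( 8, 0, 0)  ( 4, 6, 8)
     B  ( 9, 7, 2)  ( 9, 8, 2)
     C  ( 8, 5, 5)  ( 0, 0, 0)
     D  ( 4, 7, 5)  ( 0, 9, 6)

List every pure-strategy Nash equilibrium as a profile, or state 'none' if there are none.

NE set: (B,Q,Y)

(A,P,X): not NE [P1→C gives 8>6; P2→Q gives 2>0]
(A,P,Y): not NE [P1→B gives 9>8; P2→Q gives 6>0; P3→X gives 6>0]
(A,Q,X): not NE [P1→B gives 9>4; P3→Y gives 8>2]
(A,Q,Y): not NE [P1→B gives 9>4]
(B,P,X): not NE [P1→C gives 8>5]
(B,P,Y): not NE [P2→Q gives 8>7; P3→X gives 4>2]
(B,Q,X): not NE [P2→P gives 9>4; P3→Y gives 2>1]
(B,Q,Y): NE
(C,P,X): not NE [P3→Y gives 5>2]
(C,P,Y): not NE [P1→B gives 9>8]
(C,Q,X): not NE [P1→B gives 9>5; P2→P gives 9>0]
(C,Q,Y): not NE [P1→B gives 9>0; P2→P gives 5>0; P3→X gives 5>0]
(D,P,X): not NE [P1→C gives 8>5; P2→Q gives 5>2]
(D,P,Y): not NE [P1→B gives 9>4; P2→Q gives 9>7]
(D,Q,X): not NE [P1→B gives 9>4; P3→Y gives 6>3]
(D,Q,Y): not NE [P1→B gives 9>0]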